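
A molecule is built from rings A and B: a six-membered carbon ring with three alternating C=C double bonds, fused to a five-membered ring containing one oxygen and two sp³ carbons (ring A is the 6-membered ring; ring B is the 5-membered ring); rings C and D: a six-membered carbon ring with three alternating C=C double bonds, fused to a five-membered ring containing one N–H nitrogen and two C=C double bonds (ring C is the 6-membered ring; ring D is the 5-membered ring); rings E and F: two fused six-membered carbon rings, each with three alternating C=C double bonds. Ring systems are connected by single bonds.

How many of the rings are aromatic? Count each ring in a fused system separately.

Ring A has a continuous p-orbital overlap around the ring; 3 ring double bonds give 6 π electrons. That satisfies 4n+2 with n=1, so ring A is aromatic (benzene ring).
Ring B has two sp³ carbons, so it is not fully conjugated — not aromatic (oxolane ring).
Rings C and D form a fused bicyclic system (with one N–H) with 9 sp² atoms and 10 π electrons from ring double bonds plus a heteroatom lone pair. 10 = 4(2)+2, so the system is aromatic and both rings count as aromatic (indole).
Rings E and F form a fused bicyclic system with 10 sp² atoms and 10 π electrons from ring double bonds. 10 = 4(2)+2, so the system is aromatic and both rings count as aromatic (naphthalene).
Aromatic: A, C, D, E, F. Total: 5.

5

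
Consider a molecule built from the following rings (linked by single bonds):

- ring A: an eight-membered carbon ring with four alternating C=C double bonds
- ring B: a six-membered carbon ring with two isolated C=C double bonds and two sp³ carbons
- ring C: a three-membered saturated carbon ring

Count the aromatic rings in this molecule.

0

Ring A has only sp² ring atoms; a planar conformation would have a fully conjugated π system of 8 electrons. But 8 = 4(2), which is 4n not 4n+2, so ring A is not aromatic (cyclooctatetraene) — cyclooctatetraene distorts into a non-planar tub to avoid antiaromaticity.
Ring B has two sp³ carbons, so it is not fully conjugated — not aromatic (1,4-cyclohexadiene).
Ring C has only sp³ atoms, so it is not fully conjugated — not aromatic (cyclopropane).
No ring is aromatic. Total: 0.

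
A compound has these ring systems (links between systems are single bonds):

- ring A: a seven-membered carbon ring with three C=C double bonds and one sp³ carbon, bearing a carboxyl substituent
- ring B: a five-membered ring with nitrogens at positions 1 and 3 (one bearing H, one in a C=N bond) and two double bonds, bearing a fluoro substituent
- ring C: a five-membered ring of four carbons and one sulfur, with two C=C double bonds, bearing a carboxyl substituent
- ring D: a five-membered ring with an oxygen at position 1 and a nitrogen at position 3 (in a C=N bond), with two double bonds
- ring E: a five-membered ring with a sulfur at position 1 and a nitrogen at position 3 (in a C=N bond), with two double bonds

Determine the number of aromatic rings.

Ring A has one sp³ carbon, so it is not fully conjugated — not aromatic (cycloheptatriene).
Ring B is planar and fully conjugated; 2 ring double bonds (4 π electrons) plus a heteroatom lone pair (2) give 6 π electrons. Since 6 = 4n+2 (n=1), ring B is aromatic (imidazole).
Ring C has a continuous p-orbital overlap around the ring; 2 ring double bonds (4 π electrons) plus a heteroatom lone pair (2) give 6 π electrons. 6 = 4(1)+2, so ring C is aromatic (thiophene).
Ring D is planar and fully conjugated; 2 ring double bonds (4 π electrons) plus a heteroatom lone pair (2) give 6 π electrons. That satisfies 4n+2 with n=1, so ring D is aromatic (oxazole).
Ring E is planar and fully conjugated; 2 ring double bonds (4 π electrons) plus a heteroatom lone pair (2) give 6 π electrons. Since 6 = 4n+2 (n=1), ring E is aromatic (thiazole).
Aromatic: B, C, D, E. Total: 4.

4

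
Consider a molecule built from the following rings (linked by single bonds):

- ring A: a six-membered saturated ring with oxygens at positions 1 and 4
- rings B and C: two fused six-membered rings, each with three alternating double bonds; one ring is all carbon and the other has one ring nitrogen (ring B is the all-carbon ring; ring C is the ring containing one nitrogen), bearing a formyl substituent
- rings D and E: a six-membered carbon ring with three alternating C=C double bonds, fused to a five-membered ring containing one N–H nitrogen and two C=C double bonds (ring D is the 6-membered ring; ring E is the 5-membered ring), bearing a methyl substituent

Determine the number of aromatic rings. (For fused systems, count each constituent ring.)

Ring A has only sp³ atoms, so it is not fully conjugated — not aromatic (1,4-dioxane).
Rings B and C form a fused bicyclic system (with one nitrogen) with 10 sp² atoms and 10 π electrons from ring double bonds. 10 = 4(2)+2, so the system is aromatic and both rings count as aromatic (quinoline).
Rings D and E form a fused bicyclic system (with one N–H) with 9 sp² atoms and 10 π electrons from ring double bonds plus a heteroatom lone pair. 10 = 4(2)+2, so the system is aromatic and both rings count as aromatic (indole).
Aromatic: B, C, D, E. Total: 4.

4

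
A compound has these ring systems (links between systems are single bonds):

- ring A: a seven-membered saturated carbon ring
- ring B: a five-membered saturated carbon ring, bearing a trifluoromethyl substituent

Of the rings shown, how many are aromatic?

Ring A has only sp³ atoms, so it is not fully conjugated — not aromatic (cycloheptane).
Ring B has only sp³ atoms, so it is not fully conjugated — not aromatic (cyclopentane).
No ring is aromatic. Total: 0.

0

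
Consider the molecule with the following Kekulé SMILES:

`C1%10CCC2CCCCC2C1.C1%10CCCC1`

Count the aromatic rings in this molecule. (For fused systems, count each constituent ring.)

0

The SMILES encodes two fused six-membered saturated carbon rings; a five-membered saturated carbon ring.
The 6-membered ring has only sp³ atoms, so it is not fully conjugated — not aromatic (cyclohexane ring).
The second 6-membered ring has only sp³ atoms, so it is not fully conjugated — not aromatic (cyclohexane ring).
The 5-membered ring has only sp³ atoms, so it is not fully conjugated — not aromatic (cyclopentane).
None of the rings are aromatic. Total: 0.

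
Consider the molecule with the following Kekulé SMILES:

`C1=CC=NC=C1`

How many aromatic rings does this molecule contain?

1

The SMILES encodes a six-membered ring of five carbons and one nitrogen with three alternating double bonds.
The 6-membered ring with one nitrogen is planar and fully conjugated; 3 ring double bonds give 6 π electrons. That satisfies 4n+2 with n=1, so it is aromatic (pyridine).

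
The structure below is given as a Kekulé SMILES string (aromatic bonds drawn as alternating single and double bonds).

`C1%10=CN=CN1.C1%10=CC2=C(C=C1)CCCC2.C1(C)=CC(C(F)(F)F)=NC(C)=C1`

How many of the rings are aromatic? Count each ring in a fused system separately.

The SMILES encodes a five-membered ring with nitrogens at positions 1 and 3 (one bearing H, one in a C=N bond) and two double bonds; a six-membered carbon ring with three alternating C=C double bonds, fused to a saturated six-membered carbon ring; a six-membered ring of five carbons and one nitrogen with three alternating double bonds.
The 5-membered ring with two nitrogens (one N–H, one =N–) is planar and fully conjugated; 2 ring double bonds (4 π electrons) plus a heteroatom lone pair (2) give 6 π electrons. That satisfies 4n+2 with n=1, so it is aromatic (imidazole).
The 6-membered ring is planar and fully conjugated; 3 ring double bonds give 6 π electrons. 6 = 4(1)+2, so it is aromatic (benzene ring).
The second 6-membered ring has four sp³ carbons, so it is not fully conjugated — not aromatic (cyclohexane ring).
The 6-membered ring with one nitrogen is fully conjugated (every ring atom contributes a p orbital); 3 ring double bonds give 6 π electrons. Since 6 = 4n+2 (n=1), it is aromatic (pyridine).
3 of the 4 rings are aromatic. Total: 3.

3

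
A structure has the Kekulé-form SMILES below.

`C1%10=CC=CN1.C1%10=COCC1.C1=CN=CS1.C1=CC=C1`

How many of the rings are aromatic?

2

The SMILES encodes a five-membered ring of four carbons and one nitrogen bearing a hydrogen, with two C=C double bonds; a five-membered ring of four carbons and one oxygen, with one C=C double bond and two sp³ carbons; a five-membered ring with a sulfur at position 1 and a nitrogen at position 3 (in a C=N bond), with two double bonds; a four-membered carbon ring with two alternating C=C double bonds.
The 5-membered ring with one N–H is fully conjugated (every ring atom contributes a p orbital); 2 ring double bonds (4 π electrons) plus a heteroatom lone pair (2) give 6 π electrons. Since 6 = 4n+2 (n=1), it is aromatic (pyrrole).
The 5-membered ring with one oxygen has two sp³ carbons, so it is not fully conjugated — not aromatic (2,3-dihydrofuran).
The 5-membered ring with one sulfur and one =N– is fully conjugated (every ring atom contributes a p orbital); 2 ring double bonds (4 π electrons) plus a heteroatom lone pair (2) give 6 π electrons. Since 6 = 4n+2 (n=1), it is aromatic (thiazole).
The 4-membered ring has only sp² ring atoms; a planar conformation would have a fully conjugated π system of 4 electrons. But 4 = 4(1), which is 4n not 4n+2, so it is not aromatic (cyclobutadiene) — cyclobutadiene is antiaromatic and distorts to a rectangle.
2 of the 4 rings are aromatic. Total: 2.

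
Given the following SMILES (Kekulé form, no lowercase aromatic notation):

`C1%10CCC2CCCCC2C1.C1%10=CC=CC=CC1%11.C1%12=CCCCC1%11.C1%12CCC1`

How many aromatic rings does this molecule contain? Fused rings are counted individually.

0

The SMILES encodes two fused six-membered saturated carbon rings; a seven-membered carbon ring with three C=C double bonds and one sp³ carbon; a six-membered carbon ring with one C=C double bond; a four-membered saturated carbon ring.
The 6-membered ring has only sp³ atoms, so it is not fully conjugated — not aromatic (cyclohexane ring).
The second 6-membered ring has only sp³ atoms, so it is not fully conjugated — not aromatic (cyclohexane ring).
The 7-membered ring has one sp³ carbon, so it is not fully conjugated — not aromatic (cycloheptatriene).
The third 6-membered ring has four sp³ carbons, so it is not fully conjugated — not aromatic (cyclohexene).
The 4-membered ring has only sp³ atoms, so it is not fully conjugated — not aromatic (cyclobutane).
None of the rings are aromatic. Total: 0.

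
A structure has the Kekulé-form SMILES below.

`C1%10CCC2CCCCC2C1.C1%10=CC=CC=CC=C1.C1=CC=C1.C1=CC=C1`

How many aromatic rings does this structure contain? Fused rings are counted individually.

0

The SMILES encodes two fused six-membered saturated carbon rings; an eight-membered carbon ring with four alternating C=C double bonds; a four-membered carbon ring with two alternating C=C double bonds; a four-membered carbon ring with two alternating C=C double bonds.
The 6-membered ring has only sp³ atoms, so it is not fully conjugated — not aromatic (cyclohexane ring).
The second 6-membered ring has only sp³ atoms, so it is not fully conjugated — not aromatic (cyclohexane ring).
The 8-membered ring has only sp² ring atoms; a planar conformation would have a fully conjugated π system of 8 electrons. But 8 = 4(2), which is 4n not 4n+2, so it is not aromatic (cyclooctatetraene) — cyclooctatetraene distorts into a non-planar tub to avoid antiaromaticity.
The 4-membered ring has only sp² ring atoms; a planar conformation would have a fully conjugated π system of 4 electrons. But 4 = 4(1), which is 4n not 4n+2, so it is not aromatic (cyclobutadiene) — cyclobutadiene is antiaromatic and distorts to a rectangle.
The second 4-membered ring has only sp² ring atoms; a planar conformation would have a fully conjugated π system of 4 electrons. But 4 = 4(1), which is 4n not 4n+2, so it is not aromatic (cyclobutadiene) — cyclobutadiene is antiaromatic and distorts to a rectangle.
None of the rings are aromatic. Total: 0.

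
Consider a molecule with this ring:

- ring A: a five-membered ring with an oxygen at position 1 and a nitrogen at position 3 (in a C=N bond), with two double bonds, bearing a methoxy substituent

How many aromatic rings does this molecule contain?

Ring A has a continuous p-orbital overlap around the ring; 2 ring double bonds (4 π electrons) plus a heteroatom lone pair (2) give 6 π electrons. That satisfies 4n+2 with n=1, so ring A is aromatic (oxazole).

1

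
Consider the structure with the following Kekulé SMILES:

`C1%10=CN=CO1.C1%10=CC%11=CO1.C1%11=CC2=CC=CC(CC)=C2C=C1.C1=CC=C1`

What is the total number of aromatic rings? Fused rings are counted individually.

The SMILES encodes a five-membered ring with an oxygen at position 1 and a nitrogen at position 3 (in a C=N bond), with two double bonds; a five-membered ring of four carbons and one oxygen, with two C=C double bonds; two fused six-membered carbon rings, each with three alternating C=C double bonds; a four-membered carbon ring with two alternating C=C double bonds.
The 5-membered ring with one oxygen and one =N– is fully conjugated (every ring atom contributes a p orbital); 2 ring double bonds (4 π electrons) plus a heteroatom lone pair (2) give 6 π electrons. 6 = 4(1)+2, so it is aromatic (oxazole).
The 5-membered ring with one oxygen is fully conjugated (every ring atom contributes a p orbital); 2 ring double bonds (4 π electrons) plus a heteroatom lone pair (2) give 6 π electrons. Since 6 = 4n+2 (n=1), it is aromatic (furan).
The fused 6/6-membered bicyclic is a single π system with 10 sp² atoms and 10 π electrons from ring double bonds. 10 = 4(2)+2, so the system is aromatic and both rings count as aromatic (naphthalene).
The 4-membered ring has only sp² ring atoms; a planar conformation would have a fully conjugated π system of 4 electrons. But 4 = 4(1), which is 4n not 4n+2, so it is not aromatic (cyclobutadiene) — cyclobutadiene is antiaromatic and distorts to a rectangle.
4 of the 5 rings are aromatic. Total: 4.

4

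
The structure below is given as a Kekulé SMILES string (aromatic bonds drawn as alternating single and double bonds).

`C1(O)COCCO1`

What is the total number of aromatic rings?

The SMILES encodes a six-membered saturated ring with oxygens at positions 1 and 4.
The 6-membered ring with two oxygens (1,4) has only sp³ atoms, so it is not fully conjugated — not aromatic (1,4-dioxane).

0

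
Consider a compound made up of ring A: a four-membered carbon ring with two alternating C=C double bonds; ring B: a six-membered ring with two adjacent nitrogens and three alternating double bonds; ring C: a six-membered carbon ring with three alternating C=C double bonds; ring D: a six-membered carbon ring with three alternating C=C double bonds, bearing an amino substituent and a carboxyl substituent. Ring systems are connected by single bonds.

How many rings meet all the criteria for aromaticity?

Ring A has only sp² ring atoms; a planar conformation would have a fully conjugated π system of 4 electrons. But 4 = 4(1), which is 4n not 4n+2, so ring A is not aromatic (cyclobutadiene) — cyclobutadiene is antiaromatic and distorts to a rectangle.
Ring B is fully conjugated (every ring atom contributes a p orbital); 3 ring double bonds give 6 π electrons. Since 6 = 4n+2 (n=1), ring B is aromatic (pyridazine).
Ring C is fully conjugated (every ring atom contributes a p orbital); 3 ring double bonds give 6 π electrons. 6 = 4(1)+2, so ring C is aromatic (benzene).
Ring D has a continuous p-orbital overlap around the ring; 3 ring double bonds give 6 π electrons. 6 = 4(1)+2, so ring D is aromatic (benzene).
Aromatic: B, C, D. Total: 3.

3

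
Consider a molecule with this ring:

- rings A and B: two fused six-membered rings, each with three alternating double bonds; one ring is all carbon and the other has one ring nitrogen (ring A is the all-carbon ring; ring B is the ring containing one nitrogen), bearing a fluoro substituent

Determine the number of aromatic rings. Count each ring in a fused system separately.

2

Rings A and B form a fused bicyclic system (with one nitrogen) with 10 sp² atoms and 10 π electrons from ring double bonds. 10 = 4(2)+2, so the system is aromatic and both rings count as aromatic (quinoline).
Aromatic: A, B. Total: 2.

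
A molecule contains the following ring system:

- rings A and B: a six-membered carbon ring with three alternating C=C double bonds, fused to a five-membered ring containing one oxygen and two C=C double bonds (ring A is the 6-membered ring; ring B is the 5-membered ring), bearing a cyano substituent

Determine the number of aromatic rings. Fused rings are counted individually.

2

Rings A and B form a fused bicyclic system (with one oxygen) with 9 sp² atoms and 10 π electrons from ring double bonds plus a heteroatom lone pair. 10 = 4(2)+2, so the system is aromatic and both rings count as aromatic (benzofuran).
Aromatic: A, B. Total: 2.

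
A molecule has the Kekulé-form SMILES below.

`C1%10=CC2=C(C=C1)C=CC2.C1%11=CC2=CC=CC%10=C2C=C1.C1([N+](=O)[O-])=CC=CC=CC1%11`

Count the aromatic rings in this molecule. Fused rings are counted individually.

The SMILES encodes a six-membered carbon ring with three alternating C=C double bonds, fused to a five-membered carbon ring containing one C=C double bond and one sp³ carbon; two fused six-membered carbon rings, each with three alternating C=C double bonds; a seven-membered carbon ring with three C=C double bonds and one sp³ carbon.
The 6-membered ring is planar and fully conjugated; 3 ring double bonds give 6 π electrons. Since 6 = 4n+2 (n=1), it is aromatic (benzene ring).
The 5-membered ring has one sp³ carbon, so it is not fully conjugated — not aromatic (cyclopentene ring).
The fused 6/6-membered bicyclic is a single π system with 10 sp² atoms and 10 π electrons from ring double bonds. 10 = 4(2)+2, so the system is aromatic and both rings count as aromatic (naphthalene).
The 7-membered ring has one sp³ carbon, so it is not fully conjugated — not aromatic (cycloheptatriene).
3 of the 5 rings are aromatic. Total: 3.

3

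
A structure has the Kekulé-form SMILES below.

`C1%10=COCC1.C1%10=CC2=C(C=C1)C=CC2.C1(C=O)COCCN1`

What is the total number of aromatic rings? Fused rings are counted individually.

1

The SMILES encodes a five-membered ring of four carbons and one oxygen, with one C=C double bond and two sp³ carbons; a six-membered carbon ring with three alternating C=C double bonds, fused to a five-membered carbon ring containing one C=C double bond and one sp³ carbon; a six-membered saturated ring with an oxygen and an N–H nitrogen at positions 1 and 4.
The 5-membered ring with one oxygen has two sp³ carbons, so it is not fully conjugated — not aromatic (2,3-dihydrofuran).
The 6-membered ring is fully conjugated (every ring atom contributes a p orbital); 3 ring double bonds give 6 π electrons. That satisfies 4n+2 with n=1, so it is aromatic (benzene ring).
The 5-membered ring has one sp³ carbon, so it is not fully conjugated — not aromatic (cyclopentene ring).
The 6-membered ring with one oxygen and one N–H (1,4) has only sp³ atoms, so it is not fully conjugated — not aromatic (morpholine).
1 of the 4 rings is aromatic. Total: 1.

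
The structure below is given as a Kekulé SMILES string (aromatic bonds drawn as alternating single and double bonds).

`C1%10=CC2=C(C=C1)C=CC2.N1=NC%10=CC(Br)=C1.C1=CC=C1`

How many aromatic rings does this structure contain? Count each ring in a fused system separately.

2

The SMILES encodes a six-membered carbon ring with three alternating C=C double bonds, fused to a five-membered carbon ring containing one C=C double bond and one sp³ carbon; a six-membered ring with two adjacent nitrogens and three alternating double bonds; a four-membered carbon ring with two alternating C=C double bonds.
The 6-membered ring has a continuous p-orbital overlap around the ring; 3 ring double bonds give 6 π electrons. Since 6 = 4n+2 (n=1), it is aromatic (benzene ring).
The 5-membered ring has one sp³ carbon, so it is not fully conjugated — not aromatic (cyclopentene ring).
The 6-membered ring with two nitrogens (1,2) is planar and fully conjugated; 3 ring double bonds give 6 π electrons. That satisfies 4n+2 with n=1, so it is aromatic (pyridazine).
The 4-membered ring has only sp² ring atoms; a planar conformation would have a fully conjugated π system of 4 electrons. But 4 = 4(1), which is 4n not 4n+2, so it is not aromatic (cyclobutadiene) — cyclobutadiene is antiaromatic and distorts to a rectangle.
2 of the 4 rings are aromatic. Total: 2.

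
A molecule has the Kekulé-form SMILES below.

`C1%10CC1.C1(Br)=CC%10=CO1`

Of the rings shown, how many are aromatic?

The SMILES encodes a three-membered saturated carbon ring; a five-membered ring of four carbons and one oxygen, with two C=C double bonds.
The 3-membered ring has only sp³ atoms, so it is not fully conjugated — not aromatic (cyclopropane).
The 5-membered ring with one oxygen is planar and fully conjugated; 2 ring double bonds (4 π electrons) plus a heteroatom lone pair (2) give 6 π electrons. Since 6 = 4n+2 (n=1), it is aromatic (furan).
1 of the 2 rings is aromatic. Total: 1.

1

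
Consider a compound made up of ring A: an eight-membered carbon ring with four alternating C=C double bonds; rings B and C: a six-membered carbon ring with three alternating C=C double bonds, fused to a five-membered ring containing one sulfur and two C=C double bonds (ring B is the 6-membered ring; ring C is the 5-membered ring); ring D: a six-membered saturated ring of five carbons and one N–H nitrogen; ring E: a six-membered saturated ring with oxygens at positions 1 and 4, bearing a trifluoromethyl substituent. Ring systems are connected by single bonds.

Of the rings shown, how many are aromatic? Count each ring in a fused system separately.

Ring A has only sp² ring atoms; a planar conformation would have a fully conjugated π system of 8 electrons. But 8 = 4(2), which is 4n not 4n+2, so ring A is not aromatic (cyclooctatetraene) — cyclooctatetraene distorts into a non-planar tub to avoid antiaromaticity.
Rings B and C form a fused bicyclic system (with one sulfur) with 9 sp² atoms and 10 π electrons from ring double bonds plus a heteroatom lone pair. 10 = 4(2)+2, so the system is aromatic and both rings count as aromatic (benzothiophene).
Ring D has only sp³ atoms, so it is not fully conjugated — not aromatic (piperidine).
Ring E has only sp³ atoms, so it is not fully conjugated — not aromatic (1,4-dioxane).
Aromatic: B, C. Total: 2.

2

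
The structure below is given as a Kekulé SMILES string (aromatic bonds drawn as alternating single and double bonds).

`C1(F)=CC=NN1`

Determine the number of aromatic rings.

1

The SMILES encodes a five-membered ring with two adjacent nitrogens (one bearing H, one in a double bond) and two double bonds.
The 5-membered ring with two adjacent nitrogens (one N–H, one =N–) is planar and fully conjugated; 2 ring double bonds (4 π electrons) plus a heteroatom lone pair (2) give 6 π electrons. 6 = 4(1)+2, so it is aromatic (pyrazole).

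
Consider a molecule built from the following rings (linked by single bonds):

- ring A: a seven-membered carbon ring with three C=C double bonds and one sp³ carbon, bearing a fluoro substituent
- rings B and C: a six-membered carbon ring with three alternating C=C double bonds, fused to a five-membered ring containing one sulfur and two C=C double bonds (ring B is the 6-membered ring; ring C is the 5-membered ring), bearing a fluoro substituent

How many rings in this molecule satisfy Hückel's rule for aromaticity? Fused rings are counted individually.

Ring A has one sp³ carbon, so it is not fully conjugated — not aromatic (cycloheptatriene).
Rings B and C form a fused bicyclic system (with one sulfur) with 9 sp² atoms and 10 π electrons from ring double bonds plus a heteroatom lone pair. 10 = 4(2)+2, so the system is aromatic and both rings count as aromatic (benzothiophene).
Aromatic: B, C. Total: 2.

2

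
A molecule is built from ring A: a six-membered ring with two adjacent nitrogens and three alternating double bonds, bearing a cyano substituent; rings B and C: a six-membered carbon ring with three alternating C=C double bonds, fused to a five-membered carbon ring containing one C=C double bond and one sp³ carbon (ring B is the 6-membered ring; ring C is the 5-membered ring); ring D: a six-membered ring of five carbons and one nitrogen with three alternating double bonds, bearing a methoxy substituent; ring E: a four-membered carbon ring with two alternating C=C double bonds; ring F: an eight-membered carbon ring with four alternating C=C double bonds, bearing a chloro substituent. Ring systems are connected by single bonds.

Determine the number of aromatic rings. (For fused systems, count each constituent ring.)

3

Ring A is fully conjugated (every ring atom contributes a p orbital); 3 ring double bonds give 6 π electrons. Since 6 = 4n+2 (n=1), ring A is aromatic (pyridazine).
Ring B has a continuous p-orbital overlap around the ring; 3 ring double bonds give 6 π electrons. 6 = 4(1)+2, so ring B is aromatic (benzene ring).
Ring C has one sp³ carbon, so it is not fully conjugated — not aromatic (cyclopentene ring).
Ring D is fully conjugated (every ring atom contributes a p orbital); 3 ring double bonds give 6 π electrons. That satisfies 4n+2 with n=1, so ring D is aromatic (pyridine).
Ring E has only sp² ring atoms; a planar conformation would have a fully conjugated π system of 4 electrons. But 4 = 4(1), which is 4n not 4n+2, so ring E is not aromatic (cyclobutadiene) — cyclobutadiene is antiaromatic and distorts to a rectangle.
Ring F has only sp² ring atoms; a planar conformation would have a fully conjugated π system of 8 electrons. But 8 = 4(2), which is 4n not 4n+2, so ring F is not aromatic (cyclooctatetraene) — cyclooctatetraene distorts into a non-planar tub to avoid antiaromaticity.
Aromatic: A, B, D. Total: 3.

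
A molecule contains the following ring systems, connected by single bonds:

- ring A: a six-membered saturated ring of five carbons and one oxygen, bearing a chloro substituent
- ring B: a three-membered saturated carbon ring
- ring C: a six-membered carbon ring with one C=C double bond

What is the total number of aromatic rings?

Ring A has only sp³ atoms, so it is not fully conjugated — not aromatic (tetrahydropyran).
Ring B has only sp³ atoms, so it is not fully conjugated — not aromatic (cyclopropane).
Ring C has four sp³ carbons, so it is not fully conjugated — not aromatic (cyclohexene).
No ring is aromatic. Total: 0.

0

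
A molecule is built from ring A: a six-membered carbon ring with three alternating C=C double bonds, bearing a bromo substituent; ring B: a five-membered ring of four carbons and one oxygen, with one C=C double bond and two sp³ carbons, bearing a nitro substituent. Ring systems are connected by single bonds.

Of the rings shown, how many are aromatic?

1

Ring A is fully conjugated (every ring atom contributes a p orbital); 3 ring double bonds give 6 π electrons. Since 6 = 4n+2 (n=1), ring A is aromatic (benzene).
Ring B has two sp³ carbons, so it is not fully conjugated — not aromatic (2,3-dihydrofuran).
Aromatic: A. Total: 1.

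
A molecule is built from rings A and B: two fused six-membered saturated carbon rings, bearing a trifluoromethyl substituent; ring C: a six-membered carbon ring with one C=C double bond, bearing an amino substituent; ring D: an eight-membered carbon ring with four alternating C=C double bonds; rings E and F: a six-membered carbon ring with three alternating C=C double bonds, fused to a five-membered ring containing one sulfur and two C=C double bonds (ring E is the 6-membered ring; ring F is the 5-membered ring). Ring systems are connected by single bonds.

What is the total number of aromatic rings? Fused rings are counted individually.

Ring A has only sp³ atoms, so it is not fully conjugated — not aromatic (cyclohexane ring).
Ring B has only sp³ atoms, so it is not fully conjugated — not aromatic (cyclohexane ring).
Ring C has four sp³ carbons, so it is not fully conjugated — not aromatic (cyclohexene).
Ring D has only sp² ring atoms; a planar conformation would have a fully conjugated π system of 8 electrons. But 8 = 4(2), which is 4n not 4n+2, so ring D is not aromatic (cyclooctatetraene) — cyclooctatetraene distorts into a non-planar tub to avoid antiaromaticity.
Rings E and F form a fused bicyclic system (with one sulfur) with 9 sp² atoms and 10 π electrons from ring double bonds plus a heteroatom lone pair. 10 = 4(2)+2, so the system is aromatic and both rings count as aromatic (benzothiophene).
Aromatic: E, F. Total: 2.

2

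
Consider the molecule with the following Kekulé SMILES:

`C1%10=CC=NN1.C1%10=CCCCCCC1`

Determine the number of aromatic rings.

1

The SMILES encodes a five-membered ring with two adjacent nitrogens (one bearing H, one in a double bond) and two double bonds; an eight-membered carbon ring with one C=C double bond.
The 5-membered ring with two adjacent nitrogens (one N–H, one =N–) is fully conjugated (every ring atom contributes a p orbital); 2 ring double bonds (4 π electrons) plus a heteroatom lone pair (2) give 6 π electrons. Since 6 = 4n+2 (n=1), it is aromatic (pyrazole).
The 8-membered ring has six sp³ carbons, so it is not fully conjugated — not aromatic (cyclooctene).
1 of the 2 rings is aromatic. Total: 1.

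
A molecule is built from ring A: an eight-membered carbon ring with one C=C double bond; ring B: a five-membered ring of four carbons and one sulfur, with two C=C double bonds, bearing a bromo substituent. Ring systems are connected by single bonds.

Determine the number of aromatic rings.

1

Ring A has six sp³ carbons, so it is not fully conjugated — not aromatic (cyclooctene).
Ring B has a continuous p-orbital overlap around the ring; 2 ring double bonds (4 π electrons) plus a heteroatom lone pair (2) give 6 π electrons. That satisfies 4n+2 with n=1, so ring B is aromatic (thiophene).
Aromatic: B. Total: 1.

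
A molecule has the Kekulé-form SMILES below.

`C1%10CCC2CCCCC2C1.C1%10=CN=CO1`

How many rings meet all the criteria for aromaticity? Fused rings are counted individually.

The SMILES encodes two fused six-membered saturated carbon rings; a five-membered ring with an oxygen at position 1 and a nitrogen at position 3 (in a C=N bond), with two double bonds.
The 6-membered ring has only sp³ atoms, so it is not fully conjugated — not aromatic (cyclohexane ring).
The second 6-membered ring has only sp³ atoms, so it is not fully conjugated — not aromatic (cyclohexane ring).
The 5-membered ring with one oxygen and one =N– has a continuous p-orbital overlap around the ring; 2 ring double bonds (4 π electrons) plus a heteroatom lone pair (2) give 6 π electrons. Since 6 = 4n+2 (n=1), it is aromatic (oxazole).
1 of the 3 rings is aromatic. Total: 1.

1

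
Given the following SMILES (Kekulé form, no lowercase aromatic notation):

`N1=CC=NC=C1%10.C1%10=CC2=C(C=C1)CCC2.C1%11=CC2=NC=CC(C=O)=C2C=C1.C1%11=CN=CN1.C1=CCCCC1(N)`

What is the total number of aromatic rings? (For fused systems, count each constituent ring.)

The SMILES encodes a six-membered ring with nitrogens at positions 1 and 4 and three alternating double bonds; a six-membered carbon ring with three alternating C=C double bonds, fused to a saturated five-membered carbon ring; two fused six-membered rings, each with three alternating double bonds; one ring is all carbon and the other has one ring nitrogen; a five-membered ring with nitrogens at positions 1 and 3 (one bearing H, one in a C=N bond) and two double bonds; a six-membered carbon ring with one C=C double bond.
The 6-membered ring with two nitrogens (1,4) is planar and fully conjugated; 3 ring double bonds give 6 π electrons. Since 6 = 4n+2 (n=1), it is aromatic (pyrazine).
The 6-membered ring has a continuous p-orbital overlap around the ring; 3 ring double bonds give 6 π electrons. That satisfies 4n+2 with n=1, so it is aromatic (benzene ring).
The 5-membered ring has three sp³ carbons, so it is not fully conjugated — not aromatic (cyclopentane ring).
The fused 6/6-membered bicyclic (with one nitrogen) is a single π system with 10 sp² atoms and 10 π electrons from ring double bonds. 10 = 4(2)+2, so the system is aromatic and both rings count as aromatic (quinoline).
The 5-membered ring with two nitrogens (one N–H, one =N–) is fully conjugated (every ring atom contributes a p orbital); 2 ring double bonds (4 π electrons) plus a heteroatom lone pair (2) give 6 π electrons. That satisfies 4n+2 with n=1, so it is aromatic (imidazole).
The second 6-membered ring has four sp³ carbons, so it is not fully conjugated — not aromatic (cyclohexene).
5 of the 7 rings are aromatic. Total: 5.

5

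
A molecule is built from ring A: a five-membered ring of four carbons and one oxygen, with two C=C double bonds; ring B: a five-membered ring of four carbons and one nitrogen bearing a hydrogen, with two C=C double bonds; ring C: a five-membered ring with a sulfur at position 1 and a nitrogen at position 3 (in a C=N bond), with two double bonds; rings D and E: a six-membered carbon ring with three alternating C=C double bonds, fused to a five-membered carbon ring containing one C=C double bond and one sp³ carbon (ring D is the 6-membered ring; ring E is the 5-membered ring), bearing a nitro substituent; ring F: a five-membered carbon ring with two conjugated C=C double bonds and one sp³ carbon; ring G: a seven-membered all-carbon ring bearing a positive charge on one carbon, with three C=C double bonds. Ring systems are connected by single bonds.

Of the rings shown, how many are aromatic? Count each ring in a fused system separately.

Ring A has a continuous p-orbital overlap around the ring; 2 ring double bonds (4 π electrons) plus a heteroatom lone pair (2) give 6 π electrons. 6 = 4(1)+2, so ring A is aromatic (furan).
Ring B is planar and fully conjugated; 2 ring double bonds (4 π electrons) plus a heteroatom lone pair (2) give 6 π electrons. 6 = 4(1)+2, so ring B is aromatic (pyrrole).
Ring C is planar and fully conjugated; 2 ring double bonds (4 π electrons) plus a heteroatom lone pair (2) give 6 π electrons. That satisfies 4n+2 with n=1, so ring C is aromatic (thiazole).
Ring D has a continuous p-orbital overlap around the ring; 3 ring double bonds give 6 π electrons. That satisfies 4n+2 with n=1, so ring D is aromatic (benzene ring).
Ring E has one sp³ carbon, so it is not fully conjugated — not aromatic (cyclopentene ring).
Ring F has one sp³ carbon, so it is not fully conjugated — not aromatic (cyclopentadiene).
Ring G is fully conjugated (every ring atom contributes a p orbital); 3 ring double bonds (6 π electrons) plus the carbocation's empty p orbital (0, but keeps the ring conjugated) give 6 π electrons. That satisfies 4n+2 with n=1, so ring G is aromatic (tropylium cation).
Aromatic: A, B, C, D, G. Total: 5.

5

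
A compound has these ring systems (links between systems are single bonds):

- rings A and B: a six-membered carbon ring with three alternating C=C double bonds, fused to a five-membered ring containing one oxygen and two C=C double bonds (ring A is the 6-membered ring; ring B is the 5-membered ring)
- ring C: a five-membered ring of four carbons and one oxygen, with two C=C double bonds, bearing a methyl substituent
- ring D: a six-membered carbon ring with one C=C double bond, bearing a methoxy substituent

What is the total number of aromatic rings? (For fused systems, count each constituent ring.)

Rings A and B form a fused bicyclic system (with one oxygen) with 9 sp² atoms and 10 π electrons from ring double bonds plus a heteroatom lone pair. 10 = 4(2)+2, so the system is aromatic and both rings count as aromatic (benzofuran).
Ring C is fully conjugated (every ring atom contributes a p orbital); 2 ring double bonds (4 π electrons) plus a heteroatom lone pair (2) give 6 π electrons. That satisfies 4n+2 with n=1, so ring C is aromatic (furan).
Ring D has four sp³ carbons, so it is not fully conjugated — not aromatic (cyclohexene).
Aromatic: A, B, C. Total: 3.

3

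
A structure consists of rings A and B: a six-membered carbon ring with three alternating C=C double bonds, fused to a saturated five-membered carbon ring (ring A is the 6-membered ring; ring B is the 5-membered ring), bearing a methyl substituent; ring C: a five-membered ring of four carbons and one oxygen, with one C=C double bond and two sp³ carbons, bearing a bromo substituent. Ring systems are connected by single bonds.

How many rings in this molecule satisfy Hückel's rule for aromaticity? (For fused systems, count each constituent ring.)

Ring A has a continuous p-orbital overlap around the ring; 3 ring double bonds give 6 π electrons. 6 = 4(1)+2, so ring A is aromatic (benzene ring).
Ring B has three sp³ carbons, so it is not fully conjugated — not aromatic (cyclopentane ring).
Ring C has two sp³ carbons, so it is not fully conjugated — not aromatic (2,3-dihydrofuran).
Aromatic: A. Total: 1.

1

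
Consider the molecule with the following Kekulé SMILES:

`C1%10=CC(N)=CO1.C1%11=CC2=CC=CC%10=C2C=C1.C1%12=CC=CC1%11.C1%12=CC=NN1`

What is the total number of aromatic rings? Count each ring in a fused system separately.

The SMILES encodes a five-membered ring of four carbons and one oxygen, with two C=C double bonds; two fused six-membered carbon rings, each with three alternating C=C double bonds; a five-membered carbon ring with two conjugated C=C double bonds and one sp³ carbon; a five-membered ring with two adjacent nitrogens (one bearing H, one in a double bond) and two double bonds.
The 5-membered ring with one oxygen has a continuous p-orbital overlap around the ring; 2 ring double bonds (4 π electrons) plus a heteroatom lone pair (2) give 6 π electrons. 6 = 4(1)+2, so it is aromatic (furan).
The fused 6/6-membered bicyclic is a single π system with 10 sp² atoms and 10 π electrons from ring double bonds. 10 = 4(2)+2, so the system is aromatic and both rings count as aromatic (naphthalene).
The 5-membered ring has one sp³ carbon, so it is not fully conjugated — not aromatic (cyclopentadiene).
The 5-membered ring with two adjacent nitrogens (one N–H, one =N–) has a continuous p-orbital overlap around the ring; 2 ring double bonds (4 π electrons) plus a heteroatom lone pair (2) give 6 π electrons. Since 6 = 4n+2 (n=1), it is aromatic (pyrazole).
4 of the 5 rings are aromatic. Total: 4.

4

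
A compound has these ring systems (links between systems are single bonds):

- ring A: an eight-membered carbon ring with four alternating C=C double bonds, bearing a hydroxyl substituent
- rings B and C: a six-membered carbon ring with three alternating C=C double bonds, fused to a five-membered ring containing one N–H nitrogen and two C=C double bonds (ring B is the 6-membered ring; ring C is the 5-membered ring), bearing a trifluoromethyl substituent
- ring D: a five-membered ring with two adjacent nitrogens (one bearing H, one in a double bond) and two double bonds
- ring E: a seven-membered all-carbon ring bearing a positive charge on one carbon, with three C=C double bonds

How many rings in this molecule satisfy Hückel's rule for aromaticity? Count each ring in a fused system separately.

Ring A has only sp² ring atoms; a planar conformation would have a fully conjugated π system of 8 electrons. But 8 = 4(2), which is 4n not 4n+2, so ring A is not aromatic (cyclooctatetraene) — cyclooctatetraene distorts into a non-planar tub to avoid antiaromaticity.
Rings B and C form a fused bicyclic system (with one N–H) with 9 sp² atoms and 10 π electrons from ring double bonds plus a heteroatom lone pair. 10 = 4(2)+2, so the system is aromatic and both rings count as aromatic (indole).
Ring D is fully conjugated (every ring atom contributes a p orbital); 2 ring double bonds (4 π electrons) plus a heteroatom lone pair (2) give 6 π electrons. That satisfies 4n+2 with n=1, so ring D is aromatic (pyrazole).
Ring E is fully conjugated (every ring atom contributes a p orbital); 3 ring double bonds (6 π electrons) plus the carbocation's empty p orbital (0, but keeps the ring conjugated) give 6 π electrons. 6 = 4(1)+2, so ring E is aromatic (tropylium cation).
Aromatic: B, C, D, E. Total: 4.

4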